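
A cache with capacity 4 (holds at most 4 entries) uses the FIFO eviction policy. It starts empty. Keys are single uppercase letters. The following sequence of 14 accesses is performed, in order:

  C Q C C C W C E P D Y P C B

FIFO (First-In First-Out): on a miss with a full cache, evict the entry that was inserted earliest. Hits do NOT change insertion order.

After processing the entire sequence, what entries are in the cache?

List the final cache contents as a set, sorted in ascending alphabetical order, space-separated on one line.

Answer: B C D Y

Derivation:
FIFO simulation (capacity=4):
  1. access C: MISS. Cache (old->new): [C]
  2. access Q: MISS. Cache (old->new): [C Q]
  3. access C: HIT. Cache (old->new): [C Q]
  4. access C: HIT. Cache (old->new): [C Q]
  5. access C: HIT. Cache (old->new): [C Q]
  6. access W: MISS. Cache (old->new): [C Q W]
  7. access C: HIT. Cache (old->new): [C Q W]
  8. access E: MISS. Cache (old->new): [C Q W E]
  9. access P: MISS, evict C. Cache (old->new): [Q W E P]
  10. access D: MISS, evict Q. Cache (old->new): [W E P D]
  11. access Y: MISS, evict W. Cache (old->new): [E P D Y]
  12. access P: HIT. Cache (old->new): [E P D Y]
  13. access C: MISS, evict E. Cache (old->new): [P D Y C]
  14. access B: MISS, evict P. Cache (old->new): [D Y C B]
Total: 5 hits, 9 misses, 5 evictions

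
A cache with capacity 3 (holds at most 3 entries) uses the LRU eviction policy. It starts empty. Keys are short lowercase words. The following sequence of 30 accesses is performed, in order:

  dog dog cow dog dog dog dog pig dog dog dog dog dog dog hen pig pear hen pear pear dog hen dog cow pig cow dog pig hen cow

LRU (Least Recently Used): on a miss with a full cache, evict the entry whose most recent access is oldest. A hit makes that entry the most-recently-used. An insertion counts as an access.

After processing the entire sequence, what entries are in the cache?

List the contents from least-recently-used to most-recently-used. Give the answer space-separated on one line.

LRU simulation (capacity=3):
  1. access dog: MISS. Cache (LRU->MRU): [dog]
  2. access dog: HIT. Cache (LRU->MRU): [dog]
  3. access cow: MISS. Cache (LRU->MRU): [dog cow]
  4. access dog: HIT. Cache (LRU->MRU): [cow dog]
  5. access dog: HIT. Cache (LRU->MRU): [cow dog]
  6. access dog: HIT. Cache (LRU->MRU): [cow dog]
  7. access dog: HIT. Cache (LRU->MRU): [cow dog]
  8. access pig: MISS. Cache (LRU->MRU): [cow dog pig]
  9. access dog: HIT. Cache (LRU->MRU): [cow pig dog]
  10. access dog: HIT. Cache (LRU->MRU): [cow pig dog]
  11. access dog: HIT. Cache (LRU->MRU): [cow pig dog]
  12. access dog: HIT. Cache (LRU->MRU): [cow pig dog]
  13. access dog: HIT. Cache (LRU->MRU): [cow pig dog]
  14. access dog: HIT. Cache (LRU->MRU): [cow pig dog]
  15. access hen: MISS, evict cow. Cache (LRU->MRU): [pig dog hen]
  16. access pig: HIT. Cache (LRU->MRU): [dog hen pig]
  17. access pear: MISS, evict dog. Cache (LRU->MRU): [hen pig pear]
  18. access hen: HIT. Cache (LRU->MRU): [pig pear hen]
  19. access pear: HIT. Cache (LRU->MRU): [pig hen pear]
  20. access pear: HIT. Cache (LRU->MRU): [pig hen pear]
  21. access dog: MISS, evict pig. Cache (LRU->MRU): [hen pear dog]
  22. access hen: HIT. Cache (LRU->MRU): [pear dog hen]
  23. access dog: HIT. Cache (LRU->MRU): [pear hen dog]
  24. access cow: MISS, evict pear. Cache (LRU->MRU): [hen dog cow]
  25. access pig: MISS, evict hen. Cache (LRU->MRU): [dog cow pig]
  26. access cow: HIT. Cache (LRU->MRU): [dog pig cow]
  27. access dog: HIT. Cache (LRU->MRU): [pig cow dog]
  28. access pig: HIT. Cache (LRU->MRU): [cow dog pig]
  29. access hen: MISS, evict cow. Cache (LRU->MRU): [dog pig hen]
  30. access cow: MISS, evict dog. Cache (LRU->MRU): [pig hen cow]
Total: 20 hits, 10 misses, 7 evictions

Answer: pig hen cow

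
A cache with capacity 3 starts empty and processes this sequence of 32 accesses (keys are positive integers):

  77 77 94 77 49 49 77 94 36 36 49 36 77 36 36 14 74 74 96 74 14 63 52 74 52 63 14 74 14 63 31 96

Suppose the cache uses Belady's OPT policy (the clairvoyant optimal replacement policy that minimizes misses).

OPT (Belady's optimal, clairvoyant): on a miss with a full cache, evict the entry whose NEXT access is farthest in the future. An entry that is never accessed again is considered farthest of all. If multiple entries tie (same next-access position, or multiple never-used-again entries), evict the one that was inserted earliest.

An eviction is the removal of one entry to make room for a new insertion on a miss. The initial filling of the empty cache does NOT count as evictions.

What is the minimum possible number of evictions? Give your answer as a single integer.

OPT (Belady) simulation (capacity=3):
  1. access 77: MISS. Cache: [77]
  2. access 77: HIT. Next use of 77: step 4. Cache: [77]
  3. access 94: MISS. Cache: [77 94]
  4. access 77: HIT. Next use of 77: step 7. Cache: [77 94]
  5. access 49: MISS. Cache: [77 94 49]
  6. access 49: HIT. Next use of 49: step 11. Cache: [77 94 49]
  7. access 77: HIT. Next use of 77: step 13. Cache: [77 94 49]
  8. access 94: HIT. Next use of 94: never. Cache: [77 94 49]
  9. access 36: MISS, evict 94 (next use: never). Cache: [77 49 36]
  10. access 36: HIT. Next use of 36: step 12. Cache: [77 49 36]
  11. access 49: HIT. Next use of 49: never. Cache: [77 49 36]
  12. access 36: HIT. Next use of 36: step 14. Cache: [77 49 36]
  13. access 77: HIT. Next use of 77: never. Cache: [77 49 36]
  14. access 36: HIT. Next use of 36: step 15. Cache: [77 49 36]
  15. access 36: HIT. Next use of 36: never. Cache: [77 49 36]
  16. access 14: MISS, evict 77 (next use: never). Cache: [49 36 14]
  17. access 74: MISS, evict 49 (next use: never). Cache: [36 14 74]
  18. access 74: HIT. Next use of 74: step 20. Cache: [36 14 74]
  19. access 96: MISS, evict 36 (next use: never). Cache: [14 74 96]
  20. access 74: HIT. Next use of 74: step 24. Cache: [14 74 96]
  21. access 14: HIT. Next use of 14: step 27. Cache: [14 74 96]
  22. access 63: MISS, evict 96 (next use: step 32). Cache: [14 74 63]
  23. access 52: MISS, evict 14 (next use: step 27). Cache: [74 63 52]
  24. access 74: HIT. Next use of 74: step 28. Cache: [74 63 52]
  25. access 52: HIT. Next use of 52: never. Cache: [74 63 52]
  26. access 63: HIT. Next use of 63: step 30. Cache: [74 63 52]
  27. access 14: MISS, evict 52 (next use: never). Cache: [74 63 14]
  28. access 74: HIT. Next use of 74: never. Cache: [74 63 14]
  29. access 14: HIT. Next use of 14: never. Cache: [74 63 14]
  30. access 63: HIT. Next use of 63: never. Cache: [74 63 14]
  31. access 31: MISS, evict 74 (next use: never). Cache: [63 14 31]
  32. access 96: MISS, evict 63 (next use: never). Cache: [14 31 96]
Total: 20 hits, 12 misses, 9 evictions

Answer: 9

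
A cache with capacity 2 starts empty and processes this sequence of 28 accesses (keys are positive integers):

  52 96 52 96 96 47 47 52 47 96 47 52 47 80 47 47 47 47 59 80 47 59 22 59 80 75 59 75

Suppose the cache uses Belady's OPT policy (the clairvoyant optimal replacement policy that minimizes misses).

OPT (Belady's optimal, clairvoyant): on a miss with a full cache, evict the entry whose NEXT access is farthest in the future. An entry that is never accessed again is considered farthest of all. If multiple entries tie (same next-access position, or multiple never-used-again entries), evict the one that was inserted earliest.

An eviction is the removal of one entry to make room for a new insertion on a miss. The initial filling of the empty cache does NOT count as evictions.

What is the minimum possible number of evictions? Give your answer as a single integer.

OPT (Belady) simulation (capacity=2):
  1. access 52: MISS. Cache: [52]
  2. access 96: MISS. Cache: [52 96]
  3. access 52: HIT. Next use of 52: step 8. Cache: [52 96]
  4. access 96: HIT. Next use of 96: step 5. Cache: [52 96]
  5. access 96: HIT. Next use of 96: step 10. Cache: [52 96]
  6. access 47: MISS, evict 96 (next use: step 10). Cache: [52 47]
  7. access 47: HIT. Next use of 47: step 9. Cache: [52 47]
  8. access 52: HIT. Next use of 52: step 12. Cache: [52 47]
  9. access 47: HIT. Next use of 47: step 11. Cache: [52 47]
  10. access 96: MISS, evict 52 (next use: step 12). Cache: [47 96]
  11. access 47: HIT. Next use of 47: step 13. Cache: [47 96]
  12. access 52: MISS, evict 96 (next use: never). Cache: [47 52]
  13. access 47: HIT. Next use of 47: step 15. Cache: [47 52]
  14. access 80: MISS, evict 52 (next use: never). Cache: [47 80]
  15. access 47: HIT. Next use of 47: step 16. Cache: [47 80]
  16. access 47: HIT. Next use of 47: step 17. Cache: [47 80]
  17. access 47: HIT. Next use of 47: step 18. Cache: [47 80]
  18. access 47: HIT. Next use of 47: step 21. Cache: [47 80]
  19. access 59: MISS, evict 47 (next use: step 21). Cache: [80 59]
  20. access 80: HIT. Next use of 80: step 25. Cache: [80 59]
  21. access 47: MISS, evict 80 (next use: step 25). Cache: [59 47]
  22. access 59: HIT. Next use of 59: step 24. Cache: [59 47]
  23. access 22: MISS, evict 47 (next use: never). Cache: [59 22]
  24. access 59: HIT. Next use of 59: step 27. Cache: [59 22]
  25. access 80: MISS, evict 22 (next use: never). Cache: [59 80]
  26. access 75: MISS, evict 80 (next use: never). Cache: [59 75]
  27. access 59: HIT. Next use of 59: never. Cache: [59 75]
  28. access 75: HIT. Next use of 75: never. Cache: [59 75]
Total: 17 hits, 11 misses, 9 evictions

Answer: 9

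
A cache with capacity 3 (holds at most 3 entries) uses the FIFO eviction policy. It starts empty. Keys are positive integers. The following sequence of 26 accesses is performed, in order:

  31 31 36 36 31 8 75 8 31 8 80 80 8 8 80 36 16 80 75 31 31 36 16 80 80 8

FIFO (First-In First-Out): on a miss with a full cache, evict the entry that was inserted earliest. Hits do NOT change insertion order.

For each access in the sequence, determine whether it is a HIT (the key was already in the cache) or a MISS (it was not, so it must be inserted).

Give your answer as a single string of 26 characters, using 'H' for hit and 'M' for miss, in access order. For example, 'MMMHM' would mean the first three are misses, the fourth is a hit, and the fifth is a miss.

Answer: MHMHHMMHMHMHMHHMMMMMHMMMHM

Derivation:
FIFO simulation (capacity=3):
  1. access 31: MISS. Cache (old->new): [31]
  2. access 31: HIT. Cache (old->new): [31]
  3. access 36: MISS. Cache (old->new): [31 36]
  4. access 36: HIT. Cache (old->new): [31 36]
  5. access 31: HIT. Cache (old->new): [31 36]
  6. access 8: MISS. Cache (old->new): [31 36 8]
  7. access 75: MISS, evict 31. Cache (old->new): [36 8 75]
  8. access 8: HIT. Cache (old->new): [36 8 75]
  9. access 31: MISS, evict 36. Cache (old->new): [8 75 31]
  10. access 8: HIT. Cache (old->new): [8 75 31]
  11. access 80: MISS, evict 8. Cache (old->new): [75 31 80]
  12. access 80: HIT. Cache (old->new): [75 31 80]
  13. access 8: MISS, evict 75. Cache (old->new): [31 80 8]
  14. access 8: HIT. Cache (old->new): [31 80 8]
  15. access 80: HIT. Cache (old->new): [31 80 8]
  16. access 36: MISS, evict 31. Cache (old->new): [80 8 36]
  17. access 16: MISS, evict 80. Cache (old->new): [8 36 16]
  18. access 80: MISS, evict 8. Cache (old->new): [36 16 80]
  19. access 75: MISS, evict 36. Cache (old->new): [16 80 75]
  20. access 31: MISS, evict 16. Cache (old->new): [80 75 31]
  21. access 31: HIT. Cache (old->new): [80 75 31]
  22. access 36: MISS, evict 80. Cache (old->new): [75 31 36]
  23. access 16: MISS, evict 75. Cache (old->new): [31 36 16]
  24. access 80: MISS, evict 31. Cache (old->new): [36 16 80]
  25. access 80: HIT. Cache (old->new): [36 16 80]
  26. access 8: MISS, evict 36. Cache (old->new): [16 80 8]
Total: 10 hits, 16 misses, 13 evictions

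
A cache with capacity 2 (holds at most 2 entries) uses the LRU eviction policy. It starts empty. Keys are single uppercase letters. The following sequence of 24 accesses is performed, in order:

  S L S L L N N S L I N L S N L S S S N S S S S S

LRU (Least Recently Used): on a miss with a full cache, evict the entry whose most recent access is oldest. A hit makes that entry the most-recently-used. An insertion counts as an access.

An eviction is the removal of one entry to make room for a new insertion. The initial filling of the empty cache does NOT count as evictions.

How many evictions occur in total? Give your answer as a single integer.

LRU simulation (capacity=2):
  1. access S: MISS. Cache (LRU->MRU): [S]
  2. access L: MISS. Cache (LRU->MRU): [S L]
  3. access S: HIT. Cache (LRU->MRU): [L S]
  4. access L: HIT. Cache (LRU->MRU): [S L]
  5. access L: HIT. Cache (LRU->MRU): [S L]
  6. access N: MISS, evict S. Cache (LRU->MRU): [L N]
  7. access N: HIT. Cache (LRU->MRU): [L N]
  8. access S: MISS, evict L. Cache (LRU->MRU): [N S]
  9. access L: MISS, evict N. Cache (LRU->MRU): [S L]
  10. access I: MISS, evict S. Cache (LRU->MRU): [L I]
  11. access N: MISS, evict L. Cache (LRU->MRU): [I N]
  12. access L: MISS, evict I. Cache (LRU->MRU): [N L]
  13. access S: MISS, evict N. Cache (LRU->MRU): [L S]
  14. access N: MISS, evict L. Cache (LRU->MRU): [S N]
  15. access L: MISS, evict S. Cache (LRU->MRU): [N L]
  16. access S: MISS, evict N. Cache (LRU->MRU): [L S]
  17. access S: HIT. Cache (LRU->MRU): [L S]
  18. access S: HIT. Cache (LRU->MRU): [L S]
  19. access N: MISS, evict L. Cache (LRU->MRU): [S N]
  20. access S: HIT. Cache (LRU->MRU): [N S]
  21. access S: HIT. Cache (LRU->MRU): [N S]
  22. access S: HIT. Cache (LRU->MRU): [N S]
  23. access S: HIT. Cache (LRU->MRU): [N S]
  24. access S: HIT. Cache (LRU->MRU): [N S]
Total: 11 hits, 13 misses, 11 evictions

Answer: 11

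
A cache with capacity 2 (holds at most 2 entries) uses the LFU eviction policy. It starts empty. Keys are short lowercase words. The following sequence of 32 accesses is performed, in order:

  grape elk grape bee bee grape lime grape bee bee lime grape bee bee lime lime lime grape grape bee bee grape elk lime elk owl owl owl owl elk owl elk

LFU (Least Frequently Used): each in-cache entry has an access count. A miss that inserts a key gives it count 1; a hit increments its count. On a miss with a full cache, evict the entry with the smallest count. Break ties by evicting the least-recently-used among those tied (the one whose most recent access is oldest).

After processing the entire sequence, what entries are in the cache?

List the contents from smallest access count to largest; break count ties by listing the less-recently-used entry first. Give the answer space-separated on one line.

Answer: elk grape

Derivation:
LFU simulation (capacity=2):
  1. access grape: MISS. Cache: [grape(c=1)]
  2. access elk: MISS. Cache: [grape(c=1) elk(c=1)]
  3. access grape: HIT, count now 2. Cache: [elk(c=1) grape(c=2)]
  4. access bee: MISS, evict elk(c=1). Cache: [bee(c=1) grape(c=2)]
  5. access bee: HIT, count now 2. Cache: [grape(c=2) bee(c=2)]
  6. access grape: HIT, count now 3. Cache: [bee(c=2) grape(c=3)]
  7. access lime: MISS, evict bee(c=2). Cache: [lime(c=1) grape(c=3)]
  8. access grape: HIT, count now 4. Cache: [lime(c=1) grape(c=4)]
  9. access bee: MISS, evict lime(c=1). Cache: [bee(c=1) grape(c=4)]
  10. access bee: HIT, count now 2. Cache: [bee(c=2) grape(c=4)]
  11. access lime: MISS, evict bee(c=2). Cache: [lime(c=1) grape(c=4)]
  12. access grape: HIT, count now 5. Cache: [lime(c=1) grape(c=5)]
  13. access bee: MISS, evict lime(c=1). Cache: [bee(c=1) grape(c=5)]
  14. access bee: HIT, count now 2. Cache: [bee(c=2) grape(c=5)]
  15. access lime: MISS, evict bee(c=2). Cache: [lime(c=1) grape(c=5)]
  16. access lime: HIT, count now 2. Cache: [lime(c=2) grape(c=5)]
  17. access lime: HIT, count now 3. Cache: [lime(c=3) grape(c=5)]
  18. access grape: HIT, count now 6. Cache: [lime(c=3) grape(c=6)]
  19. access grape: HIT, count now 7. Cache: [lime(c=3) grape(c=7)]
  20. access bee: MISS, evict lime(c=3). Cache: [bee(c=1) grape(c=7)]
  21. access bee: HIT, count now 2. Cache: [bee(c=2) grape(c=7)]
  22. access grape: HIT, count now 8. Cache: [bee(c=2) grape(c=8)]
  23. access elk: MISS, evict bee(c=2). Cache: [elk(c=1) grape(c=8)]
  24. access lime: MISS, evict elk(c=1). Cache: [lime(c=1) grape(c=8)]
  25. access elk: MISS, evict lime(c=1). Cache: [elk(c=1) grape(c=8)]
  26. access owl: MISS, evict elk(c=1). Cache: [owl(c=1) grape(c=8)]
  27. access owl: HIT, count now 2. Cache: [owl(c=2) grape(c=8)]
  28. access owl: HIT, count now 3. Cache: [owl(c=3) grape(c=8)]
  29. access owl: HIT, count now 4. Cache: [owl(c=4) grape(c=8)]
  30. access elk: MISS, evict owl(c=4). Cache: [elk(c=1) grape(c=8)]
  31. access owl: MISS, evict elk(c=1). Cache: [owl(c=1) grape(c=8)]
  32. access elk: MISS, evict owl(c=1). Cache: [elk(c=1) grape(c=8)]
Total: 16 hits, 16 misses, 14 evictions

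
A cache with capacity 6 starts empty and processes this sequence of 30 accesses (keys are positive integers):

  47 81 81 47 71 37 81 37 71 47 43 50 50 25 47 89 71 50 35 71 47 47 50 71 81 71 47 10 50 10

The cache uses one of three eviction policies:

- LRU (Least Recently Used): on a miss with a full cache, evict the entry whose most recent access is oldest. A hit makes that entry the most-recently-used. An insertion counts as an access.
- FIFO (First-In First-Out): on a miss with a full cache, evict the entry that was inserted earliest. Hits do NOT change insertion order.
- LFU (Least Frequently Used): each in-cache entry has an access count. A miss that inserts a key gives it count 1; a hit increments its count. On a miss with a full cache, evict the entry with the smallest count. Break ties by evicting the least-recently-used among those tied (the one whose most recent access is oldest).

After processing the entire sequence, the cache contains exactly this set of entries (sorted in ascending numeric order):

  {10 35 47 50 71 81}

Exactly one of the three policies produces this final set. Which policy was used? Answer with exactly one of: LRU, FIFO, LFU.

Simulating under each policy and comparing final sets:
  LRU: final set = {10 35 47 50 71 81} -> MATCHES target
  FIFO: final set = {10 35 50 71 81 89} -> differs
  LFU: final set = {10 37 47 50 71 81} -> differs
Only LRU produces the target set.

Answer: LRU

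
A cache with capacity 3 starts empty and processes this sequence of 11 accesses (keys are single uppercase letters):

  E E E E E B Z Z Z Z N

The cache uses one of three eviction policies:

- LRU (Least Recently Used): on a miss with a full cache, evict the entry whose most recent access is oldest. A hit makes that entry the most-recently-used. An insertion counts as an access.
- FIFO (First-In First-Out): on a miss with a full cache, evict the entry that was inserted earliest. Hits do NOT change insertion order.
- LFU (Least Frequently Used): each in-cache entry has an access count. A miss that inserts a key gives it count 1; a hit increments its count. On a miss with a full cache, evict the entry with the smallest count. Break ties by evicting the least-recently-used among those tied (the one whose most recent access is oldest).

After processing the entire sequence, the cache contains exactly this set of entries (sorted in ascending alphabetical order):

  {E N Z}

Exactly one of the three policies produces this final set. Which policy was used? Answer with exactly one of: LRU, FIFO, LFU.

Answer: LFU

Derivation:
Simulating under each policy and comparing final sets:
  LRU: final set = {B N Z} -> differs
  FIFO: final set = {B N Z} -> differs
  LFU: final set = {E N Z} -> MATCHES target
Only LFU produces the target set.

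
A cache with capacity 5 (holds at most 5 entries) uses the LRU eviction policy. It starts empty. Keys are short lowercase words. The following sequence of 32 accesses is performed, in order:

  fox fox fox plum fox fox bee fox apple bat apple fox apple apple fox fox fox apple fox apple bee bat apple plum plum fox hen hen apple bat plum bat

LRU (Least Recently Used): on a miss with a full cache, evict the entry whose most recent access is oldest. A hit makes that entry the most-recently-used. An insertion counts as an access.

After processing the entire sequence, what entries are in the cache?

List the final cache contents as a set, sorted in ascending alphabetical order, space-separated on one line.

Answer: apple bat fox hen plum

Derivation:
LRU simulation (capacity=5):
  1. access fox: MISS. Cache (LRU->MRU): [fox]
  2. access fox: HIT. Cache (LRU->MRU): [fox]
  3. access fox: HIT. Cache (LRU->MRU): [fox]
  4. access plum: MISS. Cache (LRU->MRU): [fox plum]
  5. access fox: HIT. Cache (LRU->MRU): [plum fox]
  6. access fox: HIT. Cache (LRU->MRU): [plum fox]
  7. access bee: MISS. Cache (LRU->MRU): [plum fox bee]
  8. access fox: HIT. Cache (LRU->MRU): [plum bee fox]
  9. access apple: MISS. Cache (LRU->MRU): [plum bee fox apple]
  10. access bat: MISS. Cache (LRU->MRU): [plum bee fox apple bat]
  11. access apple: HIT. Cache (LRU->MRU): [plum bee fox bat apple]
  12. access fox: HIT. Cache (LRU->MRU): [plum bee bat apple fox]
  13. access apple: HIT. Cache (LRU->MRU): [plum bee bat fox apple]
  14. access apple: HIT. Cache (LRU->MRU): [plum bee bat fox apple]
  15. access fox: HIT. Cache (LRU->MRU): [plum bee bat apple fox]
  16. access fox: HIT. Cache (LRU->MRU): [plum bee bat apple fox]
  17. access fox: HIT. Cache (LRU->MRU): [plum bee bat apple fox]
  18. access apple: HIT. Cache (LRU->MRU): [plum bee bat fox apple]
  19. access fox: HIT. Cache (LRU->MRU): [plum bee bat apple fox]
  20. access apple: HIT. Cache (LRU->MRU): [plum bee bat fox apple]
  21. access bee: HIT. Cache (LRU->MRU): [plum bat fox apple bee]
  22. access bat: HIT. Cache (LRU->MRU): [plum fox apple bee bat]
  23. access apple: HIT. Cache (LRU->MRU): [plum fox bee bat apple]
  24. access plum: HIT. Cache (LRU->MRU): [fox bee bat apple plum]
  25. access plum: HIT. Cache (LRU->MRU): [fox bee bat apple plum]
  26. access fox: HIT. Cache (LRU->MRU): [bee bat apple plum fox]
  27. access hen: MISS, evict bee. Cache (LRU->MRU): [bat apple plum fox hen]
  28. access hen: HIT. Cache (LRU->MRU): [bat apple plum fox hen]
  29. access apple: HIT. Cache (LRU->MRU): [bat plum fox hen apple]
  30. access bat: HIT. Cache (LRU->MRU): [plum fox hen apple bat]
  31. access plum: HIT. Cache (LRU->MRU): [fox hen apple bat plum]
  32. access bat: HIT. Cache (LRU->MRU): [fox hen apple plum bat]
Total: 26 hits, 6 misses, 1 evictions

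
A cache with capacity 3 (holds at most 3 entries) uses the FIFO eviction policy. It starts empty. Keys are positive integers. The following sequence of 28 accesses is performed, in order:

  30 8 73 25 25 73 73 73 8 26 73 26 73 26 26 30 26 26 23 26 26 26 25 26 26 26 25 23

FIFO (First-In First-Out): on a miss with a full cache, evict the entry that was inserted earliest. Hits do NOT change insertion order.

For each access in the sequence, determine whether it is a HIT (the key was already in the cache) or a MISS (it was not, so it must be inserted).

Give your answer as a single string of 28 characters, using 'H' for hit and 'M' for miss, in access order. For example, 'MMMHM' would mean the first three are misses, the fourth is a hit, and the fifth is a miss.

Answer: MMMMHHHHHMHHHHHMHHMHHHMMHHHH

Derivation:
FIFO simulation (capacity=3):
  1. access 30: MISS. Cache (old->new): [30]
  2. access 8: MISS. Cache (old->new): [30 8]
  3. access 73: MISS. Cache (old->new): [30 8 73]
  4. access 25: MISS, evict 30. Cache (old->new): [8 73 25]
  5. access 25: HIT. Cache (old->new): [8 73 25]
  6. access 73: HIT. Cache (old->new): [8 73 25]
  7. access 73: HIT. Cache (old->new): [8 73 25]
  8. access 73: HIT. Cache (old->new): [8 73 25]
  9. access 8: HIT. Cache (old->new): [8 73 25]
  10. access 26: MISS, evict 8. Cache (old->new): [73 25 26]
  11. access 73: HIT. Cache (old->new): [73 25 26]
  12. access 26: HIT. Cache (old->new): [73 25 26]
  13. access 73: HIT. Cache (old->new): [73 25 26]
  14. access 26: HIT. Cache (old->new): [73 25 26]
  15. access 26: HIT. Cache (old->new): [73 25 26]
  16. access 30: MISS, evict 73. Cache (old->new): [25 26 30]
  17. access 26: HIT. Cache (old->new): [25 26 30]
  18. access 26: HIT. Cache (old->new): [25 26 30]
  19. access 23: MISS, evict 25. Cache (old->new): [26 30 23]
  20. access 26: HIT. Cache (old->new): [26 30 23]
  21. access 26: HIT. Cache (old->new): [26 30 23]
  22. access 26: HIT. Cache (old->new): [26 30 23]
  23. access 25: MISS, evict 26. Cache (old->new): [30 23 25]
  24. access 26: MISS, evict 30. Cache (old->new): [23 25 26]
  25. access 26: HIT. Cache (old->new): [23 25 26]
  26. access 26: HIT. Cache (old->new): [23 25 26]
  27. access 25: HIT. Cache (old->new): [23 25 26]
  28. access 23: HIT. Cache (old->new): [23 25 26]
Total: 19 hits, 9 misses, 6 evictions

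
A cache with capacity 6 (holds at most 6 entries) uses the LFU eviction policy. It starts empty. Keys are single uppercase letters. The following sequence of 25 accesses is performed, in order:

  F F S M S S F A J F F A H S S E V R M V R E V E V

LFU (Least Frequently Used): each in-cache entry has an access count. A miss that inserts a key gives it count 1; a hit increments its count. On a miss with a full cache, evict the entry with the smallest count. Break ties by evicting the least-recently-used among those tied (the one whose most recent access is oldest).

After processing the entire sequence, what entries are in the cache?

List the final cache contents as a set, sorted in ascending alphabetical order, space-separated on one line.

Answer: A E F R S V

Derivation:
LFU simulation (capacity=6):
  1. access F: MISS. Cache: [F(c=1)]
  2. access F: HIT, count now 2. Cache: [F(c=2)]
  3. access S: MISS. Cache: [S(c=1) F(c=2)]
  4. access M: MISS. Cache: [S(c=1) M(c=1) F(c=2)]
  5. access S: HIT, count now 2. Cache: [M(c=1) F(c=2) S(c=2)]
  6. access S: HIT, count now 3. Cache: [M(c=1) F(c=2) S(c=3)]
  7. access F: HIT, count now 3. Cache: [M(c=1) S(c=3) F(c=3)]
  8. access A: MISS. Cache: [M(c=1) A(c=1) S(c=3) F(c=3)]
  9. access J: MISS. Cache: [M(c=1) A(c=1) J(c=1) S(c=3) F(c=3)]
  10. access F: HIT, count now 4. Cache: [M(c=1) A(c=1) J(c=1) S(c=3) F(c=4)]
  11. access F: HIT, count now 5. Cache: [M(c=1) A(c=1) J(c=1) S(c=3) F(c=5)]
  12. access A: HIT, count now 2. Cache: [M(c=1) J(c=1) A(c=2) S(c=3) F(c=5)]
  13. access H: MISS. Cache: [M(c=1) J(c=1) H(c=1) A(c=2) S(c=3) F(c=5)]
  14. access S: HIT, count now 4. Cache: [M(c=1) J(c=1) H(c=1) A(c=2) S(c=4) F(c=5)]
  15. access S: HIT, count now 5. Cache: [M(c=1) J(c=1) H(c=1) A(c=2) F(c=5) S(c=5)]
  16. access E: MISS, evict M(c=1). Cache: [J(c=1) H(c=1) E(c=1) A(c=2) F(c=5) S(c=5)]
  17. access V: MISS, evict J(c=1). Cache: [H(c=1) E(c=1) V(c=1) A(c=2) F(c=5) S(c=5)]
  18. access R: MISS, evict H(c=1). Cache: [E(c=1) V(c=1) R(c=1) A(c=2) F(c=5) S(c=5)]
  19. access M: MISS, evict E(c=1). Cache: [V(c=1) R(c=1) M(c=1) A(c=2) F(c=5) S(c=5)]
  20. access V: HIT, count now 2. Cache: [R(c=1) M(c=1) A(c=2) V(c=2) F(c=5) S(c=5)]
  21. access R: HIT, count now 2. Cache: [M(c=1) A(c=2) V(c=2) R(c=2) F(c=5) S(c=5)]
  22. access E: MISS, evict M(c=1). Cache: [E(c=1) A(c=2) V(c=2) R(c=2) F(c=5) S(c=5)]
  23. access V: HIT, count now 3. Cache: [E(c=1) A(c=2) R(c=2) V(c=3) F(c=5) S(c=5)]
  24. access E: HIT, count now 2. Cache: [A(c=2) R(c=2) E(c=2) V(c=3) F(c=5) S(c=5)]
  25. access V: HIT, count now 4. Cache: [A(c=2) R(c=2) E(c=2) V(c=4) F(c=5) S(c=5)]
Total: 14 hits, 11 misses, 5 evictions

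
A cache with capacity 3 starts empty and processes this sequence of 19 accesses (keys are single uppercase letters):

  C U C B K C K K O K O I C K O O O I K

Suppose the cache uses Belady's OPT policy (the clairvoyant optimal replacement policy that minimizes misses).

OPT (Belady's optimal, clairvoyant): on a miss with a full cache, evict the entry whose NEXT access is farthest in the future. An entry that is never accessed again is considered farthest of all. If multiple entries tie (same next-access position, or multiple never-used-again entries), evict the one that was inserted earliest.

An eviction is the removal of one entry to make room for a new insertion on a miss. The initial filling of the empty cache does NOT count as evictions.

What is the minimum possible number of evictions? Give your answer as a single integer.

OPT (Belady) simulation (capacity=3):
  1. access C: MISS. Cache: [C]
  2. access U: MISS. Cache: [C U]
  3. access C: HIT. Next use of C: step 6. Cache: [C U]
  4. access B: MISS. Cache: [C U B]
  5. access K: MISS, evict U (next use: never). Cache: [C B K]
  6. access C: HIT. Next use of C: step 13. Cache: [C B K]
  7. access K: HIT. Next use of K: step 8. Cache: [C B K]
  8. access K: HIT. Next use of K: step 10. Cache: [C B K]
  9. access O: MISS, evict B (next use: never). Cache: [C K O]
  10. access K: HIT. Next use of K: step 14. Cache: [C K O]
  11. access O: HIT. Next use of O: step 15. Cache: [C K O]
  12. access I: MISS, evict O (next use: step 15). Cache: [C K I]
  13. access C: HIT. Next use of C: never. Cache: [C K I]
  14. access K: HIT. Next use of K: step 19. Cache: [C K I]
  15. access O: MISS, evict C (next use: never). Cache: [K I O]
  16. access O: HIT. Next use of O: step 17. Cache: [K I O]
  17. access O: HIT. Next use of O: never. Cache: [K I O]
  18. access I: HIT. Next use of I: never. Cache: [K I O]
  19. access K: HIT. Next use of K: never. Cache: [K I O]
Total: 12 hits, 7 misses, 4 evictions

Answer: 4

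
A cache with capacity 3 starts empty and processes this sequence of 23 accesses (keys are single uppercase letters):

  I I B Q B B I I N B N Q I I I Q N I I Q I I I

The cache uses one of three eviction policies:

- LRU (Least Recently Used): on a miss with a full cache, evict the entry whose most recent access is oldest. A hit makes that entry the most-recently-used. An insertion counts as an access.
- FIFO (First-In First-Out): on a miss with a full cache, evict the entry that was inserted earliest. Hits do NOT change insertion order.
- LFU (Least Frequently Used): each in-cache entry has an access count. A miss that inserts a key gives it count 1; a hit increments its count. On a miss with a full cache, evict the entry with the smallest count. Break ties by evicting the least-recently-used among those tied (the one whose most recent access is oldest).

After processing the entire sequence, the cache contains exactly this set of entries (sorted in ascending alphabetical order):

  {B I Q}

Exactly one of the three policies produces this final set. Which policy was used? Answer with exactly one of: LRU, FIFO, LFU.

Simulating under each policy and comparing final sets:
  LRU: final set = {I N Q} -> differs
  FIFO: final set = {I N Q} -> differs
  LFU: final set = {B I Q} -> MATCHES target
Only LFU produces the target set.

Answer: LFU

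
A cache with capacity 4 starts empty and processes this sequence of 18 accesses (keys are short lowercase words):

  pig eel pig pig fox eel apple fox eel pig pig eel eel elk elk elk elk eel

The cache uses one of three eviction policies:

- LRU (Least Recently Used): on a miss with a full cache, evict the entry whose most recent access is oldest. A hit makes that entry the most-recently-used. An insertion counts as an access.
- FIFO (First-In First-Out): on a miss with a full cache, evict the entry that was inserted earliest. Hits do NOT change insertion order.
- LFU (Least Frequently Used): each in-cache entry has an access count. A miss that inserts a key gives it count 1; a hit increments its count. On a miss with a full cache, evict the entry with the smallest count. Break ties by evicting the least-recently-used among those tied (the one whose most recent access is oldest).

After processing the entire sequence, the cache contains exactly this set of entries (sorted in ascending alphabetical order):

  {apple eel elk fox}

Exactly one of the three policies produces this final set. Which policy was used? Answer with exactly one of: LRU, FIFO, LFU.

Simulating under each policy and comparing final sets:
  LRU: final set = {eel elk fox pig} -> differs
  FIFO: final set = {apple eel elk fox} -> MATCHES target
  LFU: final set = {eel elk fox pig} -> differs
Only FIFO produces the target set.

Answer: FIFO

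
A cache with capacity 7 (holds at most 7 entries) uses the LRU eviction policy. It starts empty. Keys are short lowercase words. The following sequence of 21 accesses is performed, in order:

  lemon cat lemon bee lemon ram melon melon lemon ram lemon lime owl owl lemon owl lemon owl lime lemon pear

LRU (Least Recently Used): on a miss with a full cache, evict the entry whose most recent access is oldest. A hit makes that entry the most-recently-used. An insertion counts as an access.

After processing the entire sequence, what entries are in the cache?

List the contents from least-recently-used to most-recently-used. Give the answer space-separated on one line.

Answer: bee melon ram owl lime lemon pear

Derivation:
LRU simulation (capacity=7):
  1. access lemon: MISS. Cache (LRU->MRU): [lemon]
  2. access cat: MISS. Cache (LRU->MRU): [lemon cat]
  3. access lemon: HIT. Cache (LRU->MRU): [cat lemon]
  4. access bee: MISS. Cache (LRU->MRU): [cat lemon bee]
  5. access lemon: HIT. Cache (LRU->MRU): [cat bee lemon]
  6. access ram: MISS. Cache (LRU->MRU): [cat bee lemon ram]
  7. access melon: MISS. Cache (LRU->MRU): [cat bee lemon ram melon]
  8. access melon: HIT. Cache (LRU->MRU): [cat bee lemon ram melon]
  9. access lemon: HIT. Cache (LRU->MRU): [cat bee ram melon lemon]
  10. access ram: HIT. Cache (LRU->MRU): [cat bee melon lemon ram]
  11. access lemon: HIT. Cache (LRU->MRU): [cat bee melon ram lemon]
  12. access lime: MISS. Cache (LRU->MRU): [cat bee melon ram lemon lime]
  13. access owl: MISS. Cache (LRU->MRU): [cat bee melon ram lemon lime owl]
  14. access owl: HIT. Cache (LRU->MRU): [cat bee melon ram lemon lime owl]
  15. access lemon: HIT. Cache (LRU->MRU): [cat bee melon ram lime owl lemon]
  16. access owl: HIT. Cache (LRU->MRU): [cat bee melon ram lime lemon owl]
  17. access lemon: HIT. Cache (LRU->MRU): [cat bee melon ram lime owl lemon]
  18. access owl: HIT. Cache (LRU->MRU): [cat bee melon ram lime lemon owl]
  19. access lime: HIT. Cache (LRU->MRU): [cat bee melon ram lemon owl lime]
  20. access lemon: HIT. Cache (LRU->MRU): [cat bee melon ram owl lime lemon]
  21. access pear: MISS, evict cat. Cache (LRU->MRU): [bee melon ram owl lime lemon pear]
Total: 13 hits, 8 misses, 1 evictions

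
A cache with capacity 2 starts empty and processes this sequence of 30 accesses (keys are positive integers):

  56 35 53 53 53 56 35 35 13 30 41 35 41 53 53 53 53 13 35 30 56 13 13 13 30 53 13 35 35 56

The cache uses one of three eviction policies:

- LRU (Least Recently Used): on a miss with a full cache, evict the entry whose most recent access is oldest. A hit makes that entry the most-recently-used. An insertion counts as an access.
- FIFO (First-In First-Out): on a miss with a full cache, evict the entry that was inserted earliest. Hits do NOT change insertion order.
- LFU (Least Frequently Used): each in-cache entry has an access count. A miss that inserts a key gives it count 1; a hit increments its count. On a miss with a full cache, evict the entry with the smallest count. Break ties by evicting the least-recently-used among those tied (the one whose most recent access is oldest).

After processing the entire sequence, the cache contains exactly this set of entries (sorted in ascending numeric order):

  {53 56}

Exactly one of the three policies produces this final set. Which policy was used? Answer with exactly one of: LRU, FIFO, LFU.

Answer: LFU

Derivation:
Simulating under each policy and comparing final sets:
  LRU: final set = {35 56} -> differs
  FIFO: final set = {35 56} -> differs
  LFU: final set = {53 56} -> MATCHES target
Only LFU produces the target set.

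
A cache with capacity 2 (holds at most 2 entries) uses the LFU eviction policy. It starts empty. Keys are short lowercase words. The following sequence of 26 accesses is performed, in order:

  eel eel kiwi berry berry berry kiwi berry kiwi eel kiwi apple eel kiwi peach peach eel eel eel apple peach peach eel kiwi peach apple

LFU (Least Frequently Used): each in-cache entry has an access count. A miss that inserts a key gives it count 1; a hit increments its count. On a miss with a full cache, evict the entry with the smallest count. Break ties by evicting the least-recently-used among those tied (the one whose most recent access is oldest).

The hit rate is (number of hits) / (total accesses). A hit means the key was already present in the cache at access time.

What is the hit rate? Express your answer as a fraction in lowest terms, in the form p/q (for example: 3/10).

Answer: 9/26

Derivation:
LFU simulation (capacity=2):
  1. access eel: MISS. Cache: [eel(c=1)]
  2. access eel: HIT, count now 2. Cache: [eel(c=2)]
  3. access kiwi: MISS. Cache: [kiwi(c=1) eel(c=2)]
  4. access berry: MISS, evict kiwi(c=1). Cache: [berry(c=1) eel(c=2)]
  5. access berry: HIT, count now 2. Cache: [eel(c=2) berry(c=2)]
  6. access berry: HIT, count now 3. Cache: [eel(c=2) berry(c=3)]
  7. access kiwi: MISS, evict eel(c=2). Cache: [kiwi(c=1) berry(c=3)]
  8. access berry: HIT, count now 4. Cache: [kiwi(c=1) berry(c=4)]
  9. access kiwi: HIT, count now 2. Cache: [kiwi(c=2) berry(c=4)]
  10. access eel: MISS, evict kiwi(c=2). Cache: [eel(c=1) berry(c=4)]
  11. access kiwi: MISS, evict eel(c=1). Cache: [kiwi(c=1) berry(c=4)]
  12. access apple: MISS, evict kiwi(c=1). Cache: [apple(c=1) berry(c=4)]
  13. access eel: MISS, evict apple(c=1). Cache: [eel(c=1) berry(c=4)]
  14. access kiwi: MISS, evict eel(c=1). Cache: [kiwi(c=1) berry(c=4)]
  15. access peach: MISS, evict kiwi(c=1). Cache: [peach(c=1) berry(c=4)]
  16. access peach: HIT, count now 2. Cache: [peach(c=2) berry(c=4)]
  17. access eel: MISS, evict peach(c=2). Cache: [eel(c=1) berry(c=4)]
  18. access eel: HIT, count now 2. Cache: [eel(c=2) berry(c=4)]
  19. access eel: HIT, count now 3. Cache: [eel(c=3) berry(c=4)]
  20. access apple: MISS, evict eel(c=3). Cache: [apple(c=1) berry(c=4)]
  21. access peach: MISS, evict apple(c=1). Cache: [peach(c=1) berry(c=4)]
  22. access peach: HIT, count now 2. Cache: [peach(c=2) berry(c=4)]
  23. access eel: MISS, evict peach(c=2). Cache: [eel(c=1) berry(c=4)]
  24. access kiwi: MISS, evict eel(c=1). Cache: [kiwi(c=1) berry(c=4)]
  25. access peach: MISS, evict kiwi(c=1). Cache: [peach(c=1) berry(c=4)]
  26. access apple: MISS, evict peach(c=1). Cache: [apple(c=1) berry(c=4)]
Total: 9 hits, 17 misses, 15 evictions

Hit rate = 9/26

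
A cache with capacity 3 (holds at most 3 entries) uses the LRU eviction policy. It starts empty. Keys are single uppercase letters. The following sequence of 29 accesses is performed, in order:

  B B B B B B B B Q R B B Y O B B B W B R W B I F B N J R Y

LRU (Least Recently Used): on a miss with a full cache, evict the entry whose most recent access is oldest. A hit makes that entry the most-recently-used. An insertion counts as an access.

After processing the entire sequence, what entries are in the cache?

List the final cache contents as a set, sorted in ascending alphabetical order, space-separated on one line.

Answer: J R Y

Derivation:
LRU simulation (capacity=3):
  1. access B: MISS. Cache (LRU->MRU): [B]
  2. access B: HIT. Cache (LRU->MRU): [B]
  3. access B: HIT. Cache (LRU->MRU): [B]
  4. access B: HIT. Cache (LRU->MRU): [B]
  5. access B: HIT. Cache (LRU->MRU): [B]
  6. access B: HIT. Cache (LRU->MRU): [B]
  7. access B: HIT. Cache (LRU->MRU): [B]
  8. access B: HIT. Cache (LRU->MRU): [B]
  9. access Q: MISS. Cache (LRU->MRU): [B Q]
  10. access R: MISS. Cache (LRU->MRU): [B Q R]
  11. access B: HIT. Cache (LRU->MRU): [Q R B]
  12. access B: HIT. Cache (LRU->MRU): [Q R B]
  13. access Y: MISS, evict Q. Cache (LRU->MRU): [R B Y]
  14. access O: MISS, evict R. Cache (LRU->MRU): [B Y O]
  15. access B: HIT. Cache (LRU->MRU): [Y O B]
  16. access B: HIT. Cache (LRU->MRU): [Y O B]
  17. access B: HIT. Cache (LRU->MRU): [Y O B]
  18. access W: MISS, evict Y. Cache (LRU->MRU): [O B W]
  19. access B: HIT. Cache (LRU->MRU): [O W B]
  20. access R: MISS, evict O. Cache (LRU->MRU): [W B R]
  21. access W: HIT. Cache (LRU->MRU): [B R W]
  22. access B: HIT. Cache (LRU->MRU): [R W B]
  23. access I: MISS, evict R. Cache (LRU->MRU): [W B I]
  24. access F: MISS, evict W. Cache (LRU->MRU): [B I F]
  25. access B: HIT. Cache (LRU->MRU): [I F B]
  26. access N: MISS, evict I. Cache (LRU->MRU): [F B N]
  27. access J: MISS, evict F. Cache (LRU->MRU): [B N J]
  28. access R: MISS, evict B. Cache (LRU->MRU): [N J R]
  29. access Y: MISS, evict N. Cache (LRU->MRU): [J R Y]
Total: 16 hits, 13 misses, 10 evictions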